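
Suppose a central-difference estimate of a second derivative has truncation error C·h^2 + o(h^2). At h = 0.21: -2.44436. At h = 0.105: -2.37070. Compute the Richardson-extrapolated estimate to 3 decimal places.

-2.346

Extrapolated value = (4·A(h/2) − A(h)) / (4 − 1)
= (4·(-2.37070) − (-2.44436)) / 3
= -7.03844 / 3 = -2.34615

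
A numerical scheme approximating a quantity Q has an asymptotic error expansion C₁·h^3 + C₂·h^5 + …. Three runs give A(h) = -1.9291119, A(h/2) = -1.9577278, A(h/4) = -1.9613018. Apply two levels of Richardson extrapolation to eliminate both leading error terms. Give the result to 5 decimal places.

First eliminate the h^3 term (factor 2^3 = 8):
  B₁ = (8·(-1.9577278) − (-1.9291119))/7 = -1.9618158
  B₂ = (8·(-1.9613018) − (-1.9577278))/7 = -1.9618124
Then eliminate the h^5 term (factor 2^5 = 32):
  (32·(-1.9618124) − (-1.9618158))/31 = -1.9618123

-1.96181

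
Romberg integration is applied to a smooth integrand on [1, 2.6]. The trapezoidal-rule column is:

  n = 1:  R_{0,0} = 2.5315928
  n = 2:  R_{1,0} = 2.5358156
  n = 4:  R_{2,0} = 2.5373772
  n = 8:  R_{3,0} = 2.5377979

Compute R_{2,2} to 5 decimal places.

2.53794

Richardson extrapolation on the trapezoidal column (denominator 4−1=3):
R_{1,1} = 2.5358156 + (2.5358156 − 2.5315928)/3 = 2.5372232
R_{2,1} = 2.5373772 + (2.5373772 − 2.5358156)/3 = 2.5378977
R_{2,2} = (16·2.5378977 − 2.5372232) / 15 = 2.5379427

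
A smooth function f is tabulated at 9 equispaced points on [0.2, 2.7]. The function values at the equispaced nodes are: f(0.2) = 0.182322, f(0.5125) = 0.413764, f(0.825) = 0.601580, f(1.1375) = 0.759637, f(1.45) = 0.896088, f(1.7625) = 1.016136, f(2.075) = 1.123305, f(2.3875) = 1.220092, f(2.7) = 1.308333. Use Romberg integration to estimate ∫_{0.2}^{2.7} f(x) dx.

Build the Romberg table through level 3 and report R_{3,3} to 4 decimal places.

R_{0,0} (trapezoid, 1 panel, h=2.5000): 1.863319
R_{1,0} (trapezoid, 2 panels, h=1.2500): 2.051769
R_{2,0} (trapezoid, 4 panels, h=0.6250): 2.103938
R_{3,0} (trapezoid, 8 panels, h=0.3125): 2.117478
R_{1,1} = 2.051769 + (2.051769 − 1.863319)/3 = 2.114586
R_{2,1} = 2.103938 + (2.103938 − 2.051769)/3 = 2.121328
R_{3,1} = 2.117478 + (2.117478 − 2.103938)/3 = 2.121991
R_{2,2} = 2.121328 + (2.121328 − 2.114586)/15 = 2.121777
R_{3,2} = 2.121991 + (2.121991 − 2.121328)/15 = 2.122035
R_{3,3} = 2.122035 + (2.122035 − 2.121777)/63 = 2.122039

2.1220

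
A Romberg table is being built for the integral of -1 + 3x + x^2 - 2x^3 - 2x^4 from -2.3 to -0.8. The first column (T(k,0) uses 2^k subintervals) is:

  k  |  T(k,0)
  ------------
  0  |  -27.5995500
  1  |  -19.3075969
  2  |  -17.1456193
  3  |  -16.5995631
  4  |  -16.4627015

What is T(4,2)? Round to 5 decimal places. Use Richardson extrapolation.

-16.41705

T(3,1) = -16.5995631 + (-16.5995631 − (-17.1456193))/3 = -16.4175444
T(4,1) = (4·(-16.4627015) − (-16.5995631)) / 3 = -16.4170810
T(4,2) = (16·(-16.4170810) − (-16.4175444)) / 15 = -16.4170501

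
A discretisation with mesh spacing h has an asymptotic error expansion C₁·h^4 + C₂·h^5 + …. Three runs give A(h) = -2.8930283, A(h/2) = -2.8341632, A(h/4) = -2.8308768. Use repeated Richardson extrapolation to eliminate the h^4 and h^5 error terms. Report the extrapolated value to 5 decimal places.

First eliminate the h^4 term (factor 2^4 = 16):
  B₁ = (16·(-2.8341632) − (-2.8930283))/15 = -2.8302389
  B₂ = (16·(-2.8308768) − (-2.8341632))/15 = -2.8306577
Then eliminate the h^5 term (factor 2^5 = 32):
  (32·(-2.8306577) − (-2.8302389))/31 = -2.8306712

-2.83067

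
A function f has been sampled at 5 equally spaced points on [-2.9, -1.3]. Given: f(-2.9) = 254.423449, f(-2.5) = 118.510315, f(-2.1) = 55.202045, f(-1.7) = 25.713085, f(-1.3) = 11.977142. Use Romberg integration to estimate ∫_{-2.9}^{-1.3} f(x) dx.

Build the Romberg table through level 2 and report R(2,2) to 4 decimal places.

R(0,0) (trapezoid, 1 panel, h=1.6000): 213.120473
R(1,0) (trapezoid, 2 panels, h=0.8000): 150.721872
R(2,0) (trapezoid, 4 panels, h=0.4000): 133.050296
R(1,1) = 150.721872 + (150.721872 − 213.120473)/3 = 129.922338
R(2,1) = 133.050296 + (133.050296 − 150.721872)/3 = 127.159771
R(2,2) = 127.159771 + (127.159771 − 129.922338)/15 = 126.975600

126.9756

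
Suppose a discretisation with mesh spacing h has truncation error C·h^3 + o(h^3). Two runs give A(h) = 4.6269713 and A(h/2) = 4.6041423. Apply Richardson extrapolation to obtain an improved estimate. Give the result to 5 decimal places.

Extrapolated value = (8·A(h/2) − A(h)) / (8 − 1)
= (8·4.6041423 − 4.6269713) / 7
= 32.2061671 / 7 = 4.6008810

4.60088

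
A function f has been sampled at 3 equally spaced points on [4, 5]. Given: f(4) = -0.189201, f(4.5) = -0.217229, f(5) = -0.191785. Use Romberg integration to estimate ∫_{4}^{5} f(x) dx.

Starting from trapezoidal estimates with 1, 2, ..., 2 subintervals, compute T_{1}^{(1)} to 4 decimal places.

T_{0}^{(0)} (trapezoid, 1 panel, h=1.0000): -0.190493
T_{1}^{(0)} (trapezoid, 2 panels, h=0.5000): -0.203861
T_{1}^{(1)} = -0.203861 + (-0.203861 − (-0.190493))/3 = -0.208317

-0.2083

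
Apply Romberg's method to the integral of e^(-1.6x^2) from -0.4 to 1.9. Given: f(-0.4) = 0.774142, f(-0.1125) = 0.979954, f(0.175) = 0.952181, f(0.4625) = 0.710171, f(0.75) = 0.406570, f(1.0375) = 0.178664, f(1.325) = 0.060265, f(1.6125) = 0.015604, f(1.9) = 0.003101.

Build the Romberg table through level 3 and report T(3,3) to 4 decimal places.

T(0,0) (trapezoid, 1 panel, h=2.3000): 0.893829
T(1,0) (trapezoid, 2 panels, h=1.1500): 0.914470
T(2,0) (trapezoid, 4 panels, h=0.5750): 1.039392
T(3,0) (trapezoid, 8 panels, h=0.2875): 1.061459
T(1,1) = 0.914470 + (0.914470 − 0.893829)/3 = 0.921350
T(2,1) = 1.039392 + (1.039392 − 0.914470)/3 = 1.081033
T(3,1) = 1.061459 + (1.061459 − 1.039392)/3 = 1.068815
T(2,2) = 1.081033 + (1.081033 − 0.921350)/15 = 1.091679
T(3,2) = 1.068815 + (1.068815 − 1.081033)/15 = 1.068000
T(3,3) = 1.068000 + (1.068000 − 1.091679)/63 = 1.067624

1.0676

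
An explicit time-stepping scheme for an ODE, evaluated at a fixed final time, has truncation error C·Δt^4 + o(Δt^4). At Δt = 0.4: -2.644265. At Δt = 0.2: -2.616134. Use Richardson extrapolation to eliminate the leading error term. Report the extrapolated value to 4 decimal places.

Extrapolated value = (16·A(Δt/2) − A(Δt)) / (16 − 1)
= (16·(-2.616134) − (-2.644265)) / 15
= -39.213879 / 15 = -2.614259

-2.6143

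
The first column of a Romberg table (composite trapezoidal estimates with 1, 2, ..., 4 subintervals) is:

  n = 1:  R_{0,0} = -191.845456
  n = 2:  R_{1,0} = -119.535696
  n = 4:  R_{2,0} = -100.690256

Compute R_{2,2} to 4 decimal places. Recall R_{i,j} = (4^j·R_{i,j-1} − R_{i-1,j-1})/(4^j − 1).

Richardson extrapolation on the trapezoidal column (denominator 4−1=3):
R_{1,1} = -119.535696 + (-119.535696 − (-191.845456))/3 = -95.432443
R_{2,1} = -100.690256 + (-100.690256 − (-119.535696))/3 = -94.408443
R_{2,2} = (16·(-94.408443) − (-95.432443)) / 15 = -94.340176

-94.3402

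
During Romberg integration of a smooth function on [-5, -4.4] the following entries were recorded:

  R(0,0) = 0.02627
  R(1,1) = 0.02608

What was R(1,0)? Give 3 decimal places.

0.026

From R(1,1) = (4·R(1,0) − R(0,0))/3, solve for R(1,0):
4·R(1,0) = 3·0.02608 + 0.02627 = 0.10451
R(1,0) = 0.02613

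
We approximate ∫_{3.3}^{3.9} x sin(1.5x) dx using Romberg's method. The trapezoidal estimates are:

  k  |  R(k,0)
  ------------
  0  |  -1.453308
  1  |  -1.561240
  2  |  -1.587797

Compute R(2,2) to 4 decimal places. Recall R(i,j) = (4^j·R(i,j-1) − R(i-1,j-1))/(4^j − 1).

-1.5966

R(1,1) = (4·(-1.561240) − (-1.453308)) / 3 = -1.597217
R(2,1) = (4·(-1.587797) − (-1.561240)) / 3 = -1.596649
R(2,2) = -1.596649 + (-1.596649 − (-1.597217))/15 = -1.596611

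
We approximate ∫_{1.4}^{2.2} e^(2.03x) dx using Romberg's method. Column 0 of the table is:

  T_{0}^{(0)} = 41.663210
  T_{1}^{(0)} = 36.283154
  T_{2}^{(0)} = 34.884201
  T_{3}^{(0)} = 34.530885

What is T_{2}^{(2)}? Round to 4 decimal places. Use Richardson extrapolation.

T_{1}^{(1)} = (4·36.283154 − 41.663210) / 3 = 34.489802
T_{2}^{(1)} = (4·34.884201 − 36.283154) / 3 = 34.417883
T_{2}^{(2)} = 34.417883 + (34.417883 − 34.489802)/15 = 34.413088
(Column j=1 coincides with Simpson's rule on the same nodes.)

34.4131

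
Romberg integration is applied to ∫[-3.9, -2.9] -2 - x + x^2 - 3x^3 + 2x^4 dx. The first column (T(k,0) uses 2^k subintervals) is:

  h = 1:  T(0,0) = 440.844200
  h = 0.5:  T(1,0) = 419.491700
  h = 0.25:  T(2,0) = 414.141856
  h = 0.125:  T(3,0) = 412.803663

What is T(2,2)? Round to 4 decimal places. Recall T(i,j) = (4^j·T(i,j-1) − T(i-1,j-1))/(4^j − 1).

412.3575

Richardson extrapolation on the trapezoidal column (denominator 4−1=3):
T(1,1) = 419.491700 + (419.491700 − 440.844200)/3 = 412.374200
T(2,1) = (4·414.141856 − 419.491700) / 3 = 412.358575
T(2,2) = (16·412.358575 − 412.374200) / 15 = 412.357533
(Column j=1 coincides with Simpson's rule on the same nodes.)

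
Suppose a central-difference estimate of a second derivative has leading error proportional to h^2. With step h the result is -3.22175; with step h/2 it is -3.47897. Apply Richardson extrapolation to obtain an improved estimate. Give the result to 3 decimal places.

-3.565

Extrapolated value = (4·A(h/2) − A(h)) / (4 − 1)
= (4·(-3.47897) − (-3.22175)) / 3
= -10.69413 / 3 = -3.56471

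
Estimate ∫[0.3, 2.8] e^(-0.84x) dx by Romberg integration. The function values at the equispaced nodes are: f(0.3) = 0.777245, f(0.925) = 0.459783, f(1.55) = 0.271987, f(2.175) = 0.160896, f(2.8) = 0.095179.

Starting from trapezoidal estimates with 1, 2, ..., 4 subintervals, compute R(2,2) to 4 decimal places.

0.8120

R(0,0) (trapezoid, 1 panel, h=2.5000): 1.090530
R(1,0) (trapezoid, 2 panels, h=1.2500): 0.885249
R(2,0) (trapezoid, 4 panels, h=0.6250): 0.830549
R(1,1) = 0.885249 + (0.885249 − 1.090530)/3 = 0.816822
R(2,1) = 0.830549 + (0.830549 − 0.885249)/3 = 0.812316
R(2,2) = 0.812316 + (0.812316 − 0.816822)/15 = 0.812016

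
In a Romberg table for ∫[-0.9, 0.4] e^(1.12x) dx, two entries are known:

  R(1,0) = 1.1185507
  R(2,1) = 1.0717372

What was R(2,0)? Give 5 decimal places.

From R(2,1) = (4·R(2,0) − R(1,0))/3, solve for R(2,0):
4·R(2,0) = 3·1.0717372 + 1.1185507 = 4.3337623
R(2,0) = 1.0834406

1.08344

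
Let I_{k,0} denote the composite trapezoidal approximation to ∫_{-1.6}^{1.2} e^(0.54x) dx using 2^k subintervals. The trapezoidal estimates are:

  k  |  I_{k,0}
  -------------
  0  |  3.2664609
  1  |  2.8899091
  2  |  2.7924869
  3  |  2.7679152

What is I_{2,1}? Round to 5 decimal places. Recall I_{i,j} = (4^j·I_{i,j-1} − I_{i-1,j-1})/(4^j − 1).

Richardson extrapolation on the trapezoidal column (denominator 4−1=3):
I_{2,1} = (4·2.7924869 − 2.8899091) / 3 = 2.7600128

2.76001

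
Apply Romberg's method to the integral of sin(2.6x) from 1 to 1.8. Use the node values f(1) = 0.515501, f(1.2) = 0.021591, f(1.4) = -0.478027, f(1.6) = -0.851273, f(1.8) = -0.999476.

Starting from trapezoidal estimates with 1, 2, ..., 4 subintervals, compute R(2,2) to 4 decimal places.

-0.3171

R(0,0) (trapezoid, 1 panel, h=0.8000): -0.193590
R(1,0) (trapezoid, 2 panels, h=0.4000): -0.288006
R(2,0) (trapezoid, 4 panels, h=0.2000): -0.309939
R(1,1) = -0.288006 + (-0.288006 − (-0.193590))/3 = -0.319478
R(2,1) = -0.309939 + (-0.309939 − (-0.288006))/3 = -0.317250
R(2,2) = -0.317250 + (-0.317250 − (-0.319478))/15 = -0.317101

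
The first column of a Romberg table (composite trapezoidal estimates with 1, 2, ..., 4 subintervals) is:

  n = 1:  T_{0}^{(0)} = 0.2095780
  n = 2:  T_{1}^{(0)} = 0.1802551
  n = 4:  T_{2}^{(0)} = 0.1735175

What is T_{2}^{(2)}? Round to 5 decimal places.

0.17132

Richardson extrapolation on the trapezoidal column (denominator 4−1=3):
T_{1}^{(1)} = 0.1802551 + (0.1802551 − 0.2095780)/3 = 0.1704808
T_{2}^{(1)} = (4·0.1735175 − 0.1802551) / 3 = 0.1712716
T_{2}^{(2)} = (16·0.1712716 − 0.1704808) / 15 = 0.1713243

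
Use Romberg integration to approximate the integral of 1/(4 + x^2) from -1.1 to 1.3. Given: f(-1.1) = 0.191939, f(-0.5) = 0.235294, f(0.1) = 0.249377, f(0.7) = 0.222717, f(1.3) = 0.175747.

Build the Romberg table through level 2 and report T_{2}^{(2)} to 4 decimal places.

T_{0}^{(0)} (trapezoid, 1 panel, h=2.4000): 0.441223
T_{1}^{(0)} (trapezoid, 2 panels, h=1.2000): 0.519864
T_{2}^{(0)} (trapezoid, 4 panels, h=0.6000): 0.534739
T_{1}^{(1)} = 0.519864 + (0.519864 − 0.441223)/3 = 0.546078
T_{2}^{(1)} = 0.534739 + (0.534739 − 0.519864)/3 = 0.539697
T_{2}^{(2)} = 0.539697 + (0.539697 − 0.546078)/15 = 0.539272

0.5393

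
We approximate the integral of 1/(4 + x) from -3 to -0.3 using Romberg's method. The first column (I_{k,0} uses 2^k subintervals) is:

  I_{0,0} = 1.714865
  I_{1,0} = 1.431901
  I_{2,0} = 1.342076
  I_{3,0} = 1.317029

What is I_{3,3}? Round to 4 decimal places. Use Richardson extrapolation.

I_{1,1} = (4·1.431901 − 1.714865) / 3 = 1.337580
I_{2,1} = (4·1.342076 − 1.431901) / 3 = 1.312134
I_{3,1} = (4·1.317029 − 1.342076) / 3 = 1.308680
I_{2,2} = (16·1.312134 − 1.337580) / 15 = 1.310438
I_{3,2} = (16·1.308680 − 1.312134) / 15 = 1.308450
I_{3,3} = (64·1.308450 − 1.310438) / 63 = 1.308418

1.3084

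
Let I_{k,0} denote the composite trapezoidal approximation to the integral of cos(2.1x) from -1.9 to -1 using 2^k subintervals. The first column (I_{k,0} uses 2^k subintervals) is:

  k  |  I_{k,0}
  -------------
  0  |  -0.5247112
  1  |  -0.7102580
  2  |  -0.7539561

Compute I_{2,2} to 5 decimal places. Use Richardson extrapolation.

I_{1,1} = -0.7102580 + (-0.7102580 − (-0.5247112))/3 = -0.7721069
I_{2,1} = -0.7539561 + (-0.7539561 − (-0.7102580))/3 = -0.7685221
I_{2,2} = -0.7685221 + (-0.7685221 − (-0.7721069))/15 = -0.7682831
(Column j=1 coincides with Simpson's rule on the same nodes.)

-0.76828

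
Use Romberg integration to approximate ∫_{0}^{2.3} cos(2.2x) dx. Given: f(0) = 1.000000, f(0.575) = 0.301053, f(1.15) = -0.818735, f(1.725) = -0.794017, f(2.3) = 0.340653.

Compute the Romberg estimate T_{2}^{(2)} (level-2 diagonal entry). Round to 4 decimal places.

-0.4144

T_{0}^{(0)} (trapezoid, 1 panel, h=2.3000): 1.541751
T_{1}^{(0)} (trapezoid, 2 panels, h=1.1500): -0.170670
T_{2}^{(0)} (trapezoid, 4 panels, h=0.5750): -0.368789
T_{1}^{(1)} = -0.170670 + (-0.170670 − 1.541751)/3 = -0.741477
T_{2}^{(1)} = -0.368789 + (-0.368789 − (-0.170670))/3 = -0.434829
T_{2}^{(2)} = -0.434829 + (-0.434829 − (-0.741477))/15 = -0.414386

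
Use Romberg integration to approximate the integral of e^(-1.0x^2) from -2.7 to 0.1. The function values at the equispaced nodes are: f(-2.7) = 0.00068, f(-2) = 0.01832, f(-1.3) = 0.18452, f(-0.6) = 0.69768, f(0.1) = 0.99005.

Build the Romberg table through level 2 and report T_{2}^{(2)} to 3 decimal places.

0.997

T_{0}^{(0)} (trapezoid, 1 panel, h=2.8000): 1.38702
T_{1}^{(0)} (trapezoid, 2 panels, h=1.4000): 0.95184
T_{2}^{(0)} (trapezoid, 4 panels, h=0.7000): 0.97712
T_{1}^{(1)} = 0.95184 + (0.95184 − 1.38702)/3 = 0.80678
T_{2}^{(1)} = 0.97712 + (0.97712 − 0.95184)/3 = 0.98555
T_{2}^{(2)} = 0.98555 + (0.98555 − 0.80678)/15 = 0.99747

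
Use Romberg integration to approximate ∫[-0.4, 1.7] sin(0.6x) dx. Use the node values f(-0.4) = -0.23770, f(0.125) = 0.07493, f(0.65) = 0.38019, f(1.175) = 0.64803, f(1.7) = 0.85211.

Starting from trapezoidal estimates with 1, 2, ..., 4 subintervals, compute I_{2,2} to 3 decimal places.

0.747

I_{0,0} (trapezoid, 1 panel, h=2.1000): 0.64513
I_{1,0} (trapezoid, 2 panels, h=1.0500): 0.72176
I_{2,0} (trapezoid, 4 panels, h=0.5250): 0.74044
I_{1,1} = 0.72176 + (0.72176 − 0.64513)/3 = 0.74730
I_{2,1} = 0.74044 + (0.74044 − 0.72176)/3 = 0.74667
I_{2,2} = 0.74667 + (0.74667 − 0.74730)/15 = 0.74663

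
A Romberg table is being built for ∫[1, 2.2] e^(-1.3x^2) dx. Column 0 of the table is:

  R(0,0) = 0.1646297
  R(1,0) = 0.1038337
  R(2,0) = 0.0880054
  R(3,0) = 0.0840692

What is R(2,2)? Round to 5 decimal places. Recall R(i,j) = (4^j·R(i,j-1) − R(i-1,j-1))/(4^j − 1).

Richardson extrapolation on the trapezoidal column (denominator 4−1=3):
R(1,1) = 0.1038337 + (0.1038337 − 0.1646297)/3 = 0.0835684
R(2,1) = 0.0880054 + (0.0880054 − 0.1038337)/3 = 0.0827293
R(2,2) = 0.0827293 + (0.0827293 − 0.0835684)/15 = 0.0826734

0.08267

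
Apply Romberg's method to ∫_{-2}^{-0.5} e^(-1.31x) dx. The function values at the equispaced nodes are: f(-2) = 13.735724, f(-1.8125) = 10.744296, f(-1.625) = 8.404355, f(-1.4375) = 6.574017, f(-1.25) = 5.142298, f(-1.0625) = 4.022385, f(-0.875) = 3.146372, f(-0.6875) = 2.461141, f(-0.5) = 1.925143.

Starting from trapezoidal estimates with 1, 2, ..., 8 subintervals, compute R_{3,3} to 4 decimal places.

9.0157

R_{0,0} (trapezoid, 1 panel, h=1.5000): 11.745650
R_{1,0} (trapezoid, 2 panels, h=0.7500): 9.729549
R_{2,0} (trapezoid, 4 panels, h=0.3750): 9.196297
R_{3,0} (trapezoid, 8 panels, h=0.1875): 9.060993
R_{1,1} = 9.729549 + (9.729549 − 11.745650)/3 = 9.057515
R_{2,1} = 9.196297 + (9.196297 − 9.729549)/3 = 9.018546
R_{3,1} = 9.060993 + (9.060993 − 9.196297)/3 = 9.015892
R_{2,2} = 9.018546 + (9.018546 − 9.057515)/15 = 9.015948
R_{3,2} = 9.015892 + (9.015892 − 9.018546)/15 = 9.015715
R_{3,3} = 9.015715 + (9.015715 − 9.015948)/63 = 9.015711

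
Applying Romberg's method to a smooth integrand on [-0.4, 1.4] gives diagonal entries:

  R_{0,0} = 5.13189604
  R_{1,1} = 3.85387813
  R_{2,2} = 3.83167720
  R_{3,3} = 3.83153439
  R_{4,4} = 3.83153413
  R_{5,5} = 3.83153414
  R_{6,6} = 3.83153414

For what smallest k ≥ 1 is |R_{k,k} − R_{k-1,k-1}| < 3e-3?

k = 3

|R_{1,1} − R_{0,0}| = 1.27801791 ≥ 3e-3
|R_{2,2} − R_{1,1}| = 0.02220093 ≥ 3e-3
|R_{3,3} − R_{2,2}| = 0.00014281 < 3e-3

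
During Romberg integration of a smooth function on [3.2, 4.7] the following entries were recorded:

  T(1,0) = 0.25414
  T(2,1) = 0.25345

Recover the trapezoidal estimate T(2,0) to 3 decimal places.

From T(2,1) = (4·T(2,0) − T(1,0))/3, solve for T(2,0):
4·T(2,0) = 3·0.25345 + 0.25414 = 1.01449
T(2,0) = 0.25362

0.254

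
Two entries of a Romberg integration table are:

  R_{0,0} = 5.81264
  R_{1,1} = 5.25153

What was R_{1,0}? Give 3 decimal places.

5.392

From R_{1,1} = (4·R_{1,0} − R_{0,0})/3, solve for R_{1,0}:
4·R_{1,0} = 3·5.25153 + 5.81264 = 21.56723
R_{1,0} = 5.39181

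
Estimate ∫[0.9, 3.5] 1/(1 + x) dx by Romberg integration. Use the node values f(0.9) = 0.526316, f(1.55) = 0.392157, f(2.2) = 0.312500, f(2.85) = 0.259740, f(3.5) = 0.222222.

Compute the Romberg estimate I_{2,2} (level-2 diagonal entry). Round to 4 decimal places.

I_{0,0} (trapezoid, 1 panel, h=2.6000): 0.973099
I_{1,0} (trapezoid, 2 panels, h=1.3000): 0.892800
I_{2,0} (trapezoid, 4 panels, h=0.6500): 0.870133
I_{1,1} = 0.892800 + (0.892800 − 0.973099)/3 = 0.866034
I_{2,1} = 0.870133 + (0.870133 − 0.892800)/3 = 0.862577
I_{2,2} = 0.862577 + (0.862577 − 0.866034)/15 = 0.862347

0.8623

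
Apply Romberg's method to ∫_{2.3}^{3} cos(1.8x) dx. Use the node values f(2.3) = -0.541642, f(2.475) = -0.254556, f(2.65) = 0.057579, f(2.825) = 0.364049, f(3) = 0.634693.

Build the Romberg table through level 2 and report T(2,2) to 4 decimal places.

0.0377

T(0,0) (trapezoid, 1 panel, h=0.7000): 0.032568
T(1,0) (trapezoid, 2 panels, h=0.3500): 0.036437
T(2,0) (trapezoid, 4 panels, h=0.1750): 0.037380
T(1,1) = 0.036437 + (0.036437 − 0.032568)/3 = 0.037727
T(2,1) = 0.037380 + (0.037380 − 0.036437)/3 = 0.037694
T(2,2) = 0.037694 + (0.037694 − 0.037727)/15 = 0.037692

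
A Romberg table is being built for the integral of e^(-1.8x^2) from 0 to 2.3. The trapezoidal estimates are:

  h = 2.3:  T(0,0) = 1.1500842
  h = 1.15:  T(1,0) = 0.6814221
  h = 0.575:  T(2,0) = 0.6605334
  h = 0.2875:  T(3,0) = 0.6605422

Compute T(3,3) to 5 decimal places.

T(1,1) = (4·0.6814221 − 1.1500842) / 3 = 0.5252014
T(2,1) = 0.6605334 + (0.6605334 − 0.6814221)/3 = 0.6535705
T(3,1) = 0.6605422 + (0.6605422 − 0.6605334)/3 = 0.6605451
T(2,2) = (16·0.6535705 − 0.5252014) / 15 = 0.6621284
T(3,2) = (16·0.6605451 − 0.6535705) / 15 = 0.6610101
T(3,3) = 0.6610101 + (0.6610101 − 0.6621284)/63 = 0.6609923

0.66099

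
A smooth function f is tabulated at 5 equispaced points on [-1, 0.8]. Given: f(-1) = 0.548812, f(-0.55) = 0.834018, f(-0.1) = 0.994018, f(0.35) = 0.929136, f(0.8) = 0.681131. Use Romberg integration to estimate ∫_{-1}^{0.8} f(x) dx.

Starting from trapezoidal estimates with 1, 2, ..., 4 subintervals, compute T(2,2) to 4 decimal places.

1.5392

T(0,0) (trapezoid, 1 panel, h=1.8000): 1.106949
T(1,0) (trapezoid, 2 panels, h=0.9000): 1.448091
T(2,0) (trapezoid, 4 panels, h=0.4500): 1.517465
T(1,1) = 1.448091 + (1.448091 − 1.106949)/3 = 1.561805
T(2,1) = 1.517465 + (1.517465 − 1.448091)/3 = 1.540590
T(2,2) = 1.540590 + (1.540590 − 1.561805)/15 = 1.539176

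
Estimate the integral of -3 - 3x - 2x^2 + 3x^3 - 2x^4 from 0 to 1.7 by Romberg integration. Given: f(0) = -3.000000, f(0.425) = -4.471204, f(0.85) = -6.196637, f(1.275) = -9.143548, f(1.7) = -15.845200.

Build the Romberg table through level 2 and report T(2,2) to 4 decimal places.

-12.1257

T(0,0) (trapezoid, 1 panel, h=1.7000): -16.018420
T(1,0) (trapezoid, 2 panels, h=0.8500): -13.276351
T(2,0) (trapezoid, 4 panels, h=0.4250): -12.424445
T(1,1) = -13.276351 + (-13.276351 − (-16.018420))/3 = -12.362328
T(2,1) = -12.424445 + (-12.424445 − (-13.276351))/3 = -12.140476
T(2,2) = -12.140476 + (-12.140476 − (-12.362328))/15 = -12.125686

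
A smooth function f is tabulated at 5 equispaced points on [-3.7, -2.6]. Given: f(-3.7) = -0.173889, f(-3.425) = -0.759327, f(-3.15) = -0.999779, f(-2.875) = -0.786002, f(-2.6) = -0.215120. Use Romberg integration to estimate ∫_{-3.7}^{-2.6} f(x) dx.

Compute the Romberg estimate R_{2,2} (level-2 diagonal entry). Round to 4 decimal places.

R_{0,0} (trapezoid, 1 panel, h=1.1000): -0.213955
R_{1,0} (trapezoid, 2 panels, h=0.5500): -0.656856
R_{2,0} (trapezoid, 4 panels, h=0.2750): -0.753393
R_{1,1} = -0.656856 + (-0.656856 − (-0.213955))/3 = -0.804490
R_{2,1} = -0.753393 + (-0.753393 − (-0.656856))/3 = -0.785572
R_{2,2} = -0.785572 + (-0.785572 − (-0.804490))/15 = -0.784311

-0.7843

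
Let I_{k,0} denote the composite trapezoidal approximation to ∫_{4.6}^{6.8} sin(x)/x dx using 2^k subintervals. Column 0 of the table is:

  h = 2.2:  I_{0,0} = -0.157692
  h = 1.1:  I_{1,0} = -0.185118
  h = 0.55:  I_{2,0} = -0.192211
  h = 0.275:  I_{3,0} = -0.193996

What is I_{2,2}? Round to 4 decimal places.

I_{1,1} = -0.185118 + (-0.185118 − (-0.157692))/3 = -0.194260
I_{2,1} = -0.192211 + (-0.192211 − (-0.185118))/3 = -0.194575
I_{2,2} = -0.194575 + (-0.194575 − (-0.194260))/15 = -0.194596

-0.1946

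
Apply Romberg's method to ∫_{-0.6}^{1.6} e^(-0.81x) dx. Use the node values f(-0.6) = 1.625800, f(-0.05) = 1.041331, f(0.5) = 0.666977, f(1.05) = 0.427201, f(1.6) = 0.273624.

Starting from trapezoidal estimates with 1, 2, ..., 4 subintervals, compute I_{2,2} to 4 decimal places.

I_{0,0} (trapezoid, 1 panel, h=2.2000): 2.089366
I_{1,0} (trapezoid, 2 panels, h=1.1000): 1.778358
I_{2,0} (trapezoid, 4 panels, h=0.5500): 1.696872
I_{1,1} = 1.778358 + (1.778358 − 2.089366)/3 = 1.674689
I_{2,1} = 1.696872 + (1.696872 − 1.778358)/3 = 1.669710
I_{2,2} = 1.669710 + (1.669710 − 1.674689)/15 = 1.669378

1.6694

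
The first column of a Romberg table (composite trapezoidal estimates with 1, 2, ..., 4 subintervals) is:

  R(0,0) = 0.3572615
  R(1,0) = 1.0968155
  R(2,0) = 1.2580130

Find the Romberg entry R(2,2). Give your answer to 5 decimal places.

R(1,1) = (4·1.0968155 − 0.3572615) / 3 = 1.3433335
R(2,1) = (4·1.2580130 − 1.0968155) / 3 = 1.3117455
R(2,2) = (16·1.3117455 − 1.3433335) / 15 = 1.3096396

1.30964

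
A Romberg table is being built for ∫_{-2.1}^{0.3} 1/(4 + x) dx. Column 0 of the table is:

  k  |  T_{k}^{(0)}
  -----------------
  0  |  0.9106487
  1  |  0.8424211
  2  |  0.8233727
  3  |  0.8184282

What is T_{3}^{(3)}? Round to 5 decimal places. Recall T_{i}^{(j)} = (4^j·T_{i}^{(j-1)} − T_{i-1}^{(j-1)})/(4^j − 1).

Richardson extrapolation on the trapezoidal column (denominator 4−1=3):
T_{1}^{(1)} = 0.8424211 + (0.8424211 − 0.9106487)/3 = 0.8196786
T_{2}^{(1)} = 0.8233727 + (0.8233727 − 0.8424211)/3 = 0.8170232
T_{3}^{(1)} = (4·0.8184282 − 0.8233727) / 3 = 0.8167800
T_{2}^{(2)} = (16·0.8170232 − 0.8196786) / 15 = 0.8168462
T_{3}^{(2)} = (16·0.8167800 − 0.8170232) / 15 = 0.8167638
T_{3}^{(3)} = 0.8167638 + (0.8167638 − 0.8168462)/63 = 0.8167625

0.81676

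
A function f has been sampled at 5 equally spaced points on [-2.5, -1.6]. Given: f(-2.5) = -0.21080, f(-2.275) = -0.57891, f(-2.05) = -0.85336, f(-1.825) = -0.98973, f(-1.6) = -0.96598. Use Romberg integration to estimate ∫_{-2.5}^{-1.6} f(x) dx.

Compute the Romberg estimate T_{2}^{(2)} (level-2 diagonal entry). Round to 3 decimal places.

T_{0}^{(0)} (trapezoid, 1 panel, h=0.9000): -0.52955
T_{1}^{(0)} (trapezoid, 2 panels, h=0.4500): -0.64879
T_{2}^{(0)} (trapezoid, 4 panels, h=0.2250): -0.67734
T_{1}^{(1)} = -0.64879 + (-0.64879 − (-0.52955))/3 = -0.68854
T_{2}^{(1)} = -0.67734 + (-0.67734 − (-0.64879))/3 = -0.68686
T_{2}^{(2)} = -0.68686 + (-0.68686 − (-0.68854))/15 = -0.68675

-0.687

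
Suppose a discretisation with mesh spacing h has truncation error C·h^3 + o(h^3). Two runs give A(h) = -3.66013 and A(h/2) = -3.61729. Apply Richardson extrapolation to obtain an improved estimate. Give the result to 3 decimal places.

-3.611

The leading error scales as h^3; refining by a factor of 2 reduces it by 2^3 = 8.
Extrapolated value = (8·A(h/2) − A(h)) / (8 − 1)
= (8·(-3.61729) − (-3.66013)) / 7
= -25.27819 / 7 = -3.61117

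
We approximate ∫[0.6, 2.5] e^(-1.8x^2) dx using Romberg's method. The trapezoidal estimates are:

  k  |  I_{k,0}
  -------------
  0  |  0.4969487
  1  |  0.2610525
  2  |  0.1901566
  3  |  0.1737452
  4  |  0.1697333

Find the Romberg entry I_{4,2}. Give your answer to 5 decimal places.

Richardson extrapolation on the trapezoidal column (denominator 4−1=3):
I_{3,1} = (4·0.1737452 − 0.1901566) / 3 = 0.1682747
I_{4,1} = 0.1697333 + (0.1697333 − 0.1737452)/3 = 0.1683960
I_{4,2} = 0.1683960 + (0.1683960 − 0.1682747)/15 = 0.1684041

0.16840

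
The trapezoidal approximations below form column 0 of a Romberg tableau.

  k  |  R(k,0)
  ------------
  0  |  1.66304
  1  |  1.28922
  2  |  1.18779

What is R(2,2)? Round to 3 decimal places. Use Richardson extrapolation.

Richardson extrapolation on the trapezoidal column (denominator 4−1=3):
R(1,1) = 1.28922 + (1.28922 − 1.66304)/3 = 1.16461
R(2,1) = 1.18779 + (1.18779 − 1.28922)/3 = 1.15398
R(2,2) = 1.15398 + (1.15398 − 1.16461)/15 = 1.15327

1.153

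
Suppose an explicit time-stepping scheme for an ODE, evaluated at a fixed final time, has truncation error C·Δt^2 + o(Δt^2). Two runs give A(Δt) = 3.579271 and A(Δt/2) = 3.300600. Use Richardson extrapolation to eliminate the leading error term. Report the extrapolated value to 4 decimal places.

The leading error scales as Δt^2; refining by a factor of 2 reduces it by 2^2 = 4.
Extrapolated value = (4·A(Δt/2) − A(Δt)) / (4 − 1)
= (4·3.300600 − 3.579271) / 3
= 9.623129 / 3 = 3.207710

3.2077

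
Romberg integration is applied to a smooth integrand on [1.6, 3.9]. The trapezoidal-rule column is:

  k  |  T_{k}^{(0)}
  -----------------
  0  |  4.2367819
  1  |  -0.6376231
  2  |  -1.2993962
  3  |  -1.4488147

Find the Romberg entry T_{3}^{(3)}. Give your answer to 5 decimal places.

-1.49762

Richardson extrapolation on the trapezoidal column (denominator 4−1=3):
T_{1}^{(1)} = (4·(-0.6376231) − 4.2367819) / 3 = -2.2624248
T_{2}^{(1)} = -1.2993962 + (-1.2993962 − (-0.6376231))/3 = -1.5199872
T_{3}^{(1)} = (4·(-1.4488147) − (-1.2993962)) / 3 = -1.4986209
T_{2}^{(2)} = (16·(-1.5199872) − (-2.2624248)) / 15 = -1.4704914
T_{3}^{(2)} = -1.4986209 + (-1.4986209 − (-1.5199872))/15 = -1.4971965
T_{3}^{(3)} = (64·(-1.4971965) − (-1.4704914)) / 63 = -1.4976204
(Column j=1 coincides with Simpson's rule on the same nodes.)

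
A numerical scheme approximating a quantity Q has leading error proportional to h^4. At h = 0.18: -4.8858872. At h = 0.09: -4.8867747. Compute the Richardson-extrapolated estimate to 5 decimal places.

The leading error scales as h^4; refining by a factor of 2 reduces it by 2^4 = 16.
Extrapolated value = (16·A(h/2) − A(h)) / (16 − 1)
= (16·(-4.8867747) − (-4.8858872)) / 15
= -73.3025080 / 15 = -4.8868339

-4.88683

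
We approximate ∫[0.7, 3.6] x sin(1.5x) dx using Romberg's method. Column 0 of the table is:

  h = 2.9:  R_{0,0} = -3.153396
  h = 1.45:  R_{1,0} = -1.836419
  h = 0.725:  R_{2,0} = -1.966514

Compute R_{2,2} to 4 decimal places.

R_{1,1} = (4·(-1.836419) − (-3.153396)) / 3 = -1.397427
R_{2,1} = (4·(-1.966514) − (-1.836419)) / 3 = -2.009879
R_{2,2} = -2.009879 + (-2.009879 − (-1.397427))/15 = -2.050709

-2.0507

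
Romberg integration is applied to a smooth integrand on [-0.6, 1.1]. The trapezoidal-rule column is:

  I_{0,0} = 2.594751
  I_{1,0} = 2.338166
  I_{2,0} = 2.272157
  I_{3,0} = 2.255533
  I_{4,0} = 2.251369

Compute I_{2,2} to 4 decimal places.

2.2500

I_{1,1} = 2.338166 + (2.338166 − 2.594751)/3 = 2.252638
I_{2,1} = (4·2.272157 − 2.338166) / 3 = 2.250154
I_{2,2} = 2.250154 + (2.250154 − 2.252638)/15 = 2.249988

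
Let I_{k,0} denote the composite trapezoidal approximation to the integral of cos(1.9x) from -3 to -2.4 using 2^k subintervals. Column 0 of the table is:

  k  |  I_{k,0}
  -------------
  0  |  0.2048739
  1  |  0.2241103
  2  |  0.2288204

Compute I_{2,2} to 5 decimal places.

Richardson extrapolation on the trapezoidal column (denominator 4−1=3):
I_{1,1} = (4·0.2241103 − 0.2048739) / 3 = 0.2305224
I_{2,1} = 0.2288204 + (0.2288204 − 0.2241103)/3 = 0.2303904
I_{2,2} = 0.2303904 + (0.2303904 − 0.2305224)/15 = 0.2303816
(Column j=1 coincides with Simpson's rule on the same nodes.)

0.23038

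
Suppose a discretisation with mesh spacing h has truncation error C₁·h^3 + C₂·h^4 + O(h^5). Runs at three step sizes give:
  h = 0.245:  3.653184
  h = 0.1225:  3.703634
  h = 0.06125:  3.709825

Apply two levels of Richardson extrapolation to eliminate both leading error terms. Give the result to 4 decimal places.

First eliminate the h^3 term (factor 2^3 = 8):
  B₁ = (8·3.703634 − 3.653184)/7 = 3.710841
  B₂ = (8·3.709825 − 3.703634)/7 = 3.710709
Then eliminate the h^4 term (factor 2^4 = 16):
  (16·3.710709 − 3.710841)/15 = 3.710700

3.7107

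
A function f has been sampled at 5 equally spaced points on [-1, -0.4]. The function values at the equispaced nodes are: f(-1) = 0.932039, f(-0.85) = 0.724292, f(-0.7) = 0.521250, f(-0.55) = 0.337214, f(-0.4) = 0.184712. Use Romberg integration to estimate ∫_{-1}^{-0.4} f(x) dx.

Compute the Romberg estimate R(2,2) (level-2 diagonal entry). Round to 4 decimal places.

0.3203

R(0,0) (trapezoid, 1 panel, h=0.6000): 0.335025
R(1,0) (trapezoid, 2 panels, h=0.3000): 0.323888
R(2,0) (trapezoid, 4 panels, h=0.1500): 0.321170
R(1,1) = 0.323888 + (0.323888 − 0.335025)/3 = 0.320176
R(2,1) = 0.321170 + (0.321170 − 0.323888)/3 = 0.320264
R(2,2) = 0.320264 + (0.320264 − 0.320176)/15 = 0.320270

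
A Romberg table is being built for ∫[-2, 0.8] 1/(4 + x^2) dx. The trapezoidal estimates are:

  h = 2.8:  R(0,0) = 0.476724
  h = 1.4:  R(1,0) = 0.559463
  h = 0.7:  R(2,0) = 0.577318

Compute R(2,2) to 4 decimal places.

0.5830

Richardson extrapolation on the trapezoidal column (denominator 4−1=3):
R(1,1) = (4·0.559463 − 0.476724) / 3 = 0.587043
R(2,1) = 0.577318 + (0.577318 − 0.559463)/3 = 0.583270
R(2,2) = 0.583270 + (0.583270 − 0.587043)/15 = 0.583018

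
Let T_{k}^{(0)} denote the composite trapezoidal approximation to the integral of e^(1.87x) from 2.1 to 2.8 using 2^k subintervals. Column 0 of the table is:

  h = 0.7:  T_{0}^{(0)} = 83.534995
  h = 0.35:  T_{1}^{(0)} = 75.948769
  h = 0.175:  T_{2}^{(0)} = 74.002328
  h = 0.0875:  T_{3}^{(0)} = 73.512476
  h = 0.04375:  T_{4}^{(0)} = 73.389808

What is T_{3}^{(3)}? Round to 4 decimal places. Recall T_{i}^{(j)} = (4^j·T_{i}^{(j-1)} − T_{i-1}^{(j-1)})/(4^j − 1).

T_{1}^{(1)} = (4·75.948769 − 83.534995) / 3 = 73.420027
T_{2}^{(1)} = 74.002328 + (74.002328 − 75.948769)/3 = 73.353514
T_{3}^{(1)} = (4·73.512476 − 74.002328) / 3 = 73.349192
T_{2}^{(2)} = 73.353514 + (73.353514 − 73.420027)/15 = 73.349080
T_{3}^{(2)} = (16·73.349192 − 73.353514) / 15 = 73.348904
T_{3}^{(3)} = (64·73.348904 − 73.349080) / 63 = 73.348901

73.3489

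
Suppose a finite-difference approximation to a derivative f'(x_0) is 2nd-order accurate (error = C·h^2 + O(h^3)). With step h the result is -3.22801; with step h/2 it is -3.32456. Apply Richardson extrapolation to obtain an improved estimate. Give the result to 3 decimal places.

Extrapolated value = (4·A(h/2) − A(h)) / (4 − 1)
= (4·(-3.32456) − (-3.22801)) / 3
= -10.07023 / 3 = -3.35674

-3.357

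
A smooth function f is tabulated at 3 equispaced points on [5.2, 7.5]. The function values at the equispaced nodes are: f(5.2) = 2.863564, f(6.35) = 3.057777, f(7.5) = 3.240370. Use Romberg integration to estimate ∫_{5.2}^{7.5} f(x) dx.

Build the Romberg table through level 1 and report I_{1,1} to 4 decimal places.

I_{0,0} (trapezoid, 1 panel, h=2.3000): 7.019524
I_{1,0} (trapezoid, 2 panels, h=1.1500): 7.026206
I_{1,1} = 7.026206 + (7.026206 − 7.019524)/3 = 7.028433

7.0284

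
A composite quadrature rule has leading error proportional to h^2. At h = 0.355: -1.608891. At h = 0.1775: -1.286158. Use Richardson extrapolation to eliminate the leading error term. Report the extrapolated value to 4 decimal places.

The leading error scales as h^2; refining by a factor of 2 reduces it by 2^2 = 4.
Extrapolated value = (4·A(h/2) − A(h)) / (4 − 1)
= (4·(-1.286158) − (-1.608891)) / 3
= -3.535741 / 3 = -1.178580

-1.1786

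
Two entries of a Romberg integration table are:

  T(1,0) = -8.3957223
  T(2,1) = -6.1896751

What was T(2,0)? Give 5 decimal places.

From T(2,1) = (4·T(2,0) − T(1,0))/3, solve for T(2,0):
4·T(2,0) = 3·(-6.1896751) + (-8.3957223) = -26.9647476
T(2,0) = -6.7411869

-6.74119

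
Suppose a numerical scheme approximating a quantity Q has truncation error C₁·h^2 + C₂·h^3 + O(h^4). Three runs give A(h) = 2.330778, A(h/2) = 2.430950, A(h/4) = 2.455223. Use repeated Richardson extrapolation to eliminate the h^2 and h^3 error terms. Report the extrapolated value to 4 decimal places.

First eliminate the h^2 term (factor 2^2 = 4):
  B₁ = (4·2.430950 − 2.330778)/3 = 2.464341
  B₂ = (4·2.455223 − 2.430950)/3 = 2.463314
Then eliminate the h^3 term (factor 2^3 = 8):
  (8·2.463314 − 2.464341)/7 = 2.463167

2.4632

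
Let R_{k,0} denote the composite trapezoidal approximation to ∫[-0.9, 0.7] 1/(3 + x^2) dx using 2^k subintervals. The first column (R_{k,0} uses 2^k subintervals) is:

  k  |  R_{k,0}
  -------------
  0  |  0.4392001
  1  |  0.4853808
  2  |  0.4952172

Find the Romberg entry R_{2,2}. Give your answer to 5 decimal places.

R_{1,1} = 0.4853808 + (0.4853808 − 0.4392001)/3 = 0.5007744
R_{2,1} = 0.4952172 + (0.4952172 − 0.4853808)/3 = 0.4984960
R_{2,2} = 0.4984960 + (0.4984960 − 0.5007744)/15 = 0.4983441

0.49834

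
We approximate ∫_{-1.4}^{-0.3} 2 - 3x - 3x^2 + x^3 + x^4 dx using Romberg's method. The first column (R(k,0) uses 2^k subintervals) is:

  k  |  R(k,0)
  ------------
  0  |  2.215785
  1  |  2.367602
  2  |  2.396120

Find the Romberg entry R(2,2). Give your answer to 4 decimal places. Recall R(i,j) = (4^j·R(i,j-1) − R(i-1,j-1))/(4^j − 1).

Richardson extrapolation on the trapezoidal column (denominator 4−1=3):
R(1,1) = (4·2.367602 − 2.215785) / 3 = 2.418208
R(2,1) = 2.396120 + (2.396120 − 2.367602)/3 = 2.405626
R(2,2) = (16·2.405626 − 2.418208) / 15 = 2.404787

2.4048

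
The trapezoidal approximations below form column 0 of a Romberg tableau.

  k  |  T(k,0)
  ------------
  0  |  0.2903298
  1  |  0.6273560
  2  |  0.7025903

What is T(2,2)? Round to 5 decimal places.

T(1,1) = 0.6273560 + (0.6273560 − 0.2903298)/3 = 0.7396981
T(2,1) = (4·0.7025903 − 0.6273560) / 3 = 0.7276684
T(2,2) = (16·0.7276684 − 0.7396981) / 15 = 0.7268664

0.72687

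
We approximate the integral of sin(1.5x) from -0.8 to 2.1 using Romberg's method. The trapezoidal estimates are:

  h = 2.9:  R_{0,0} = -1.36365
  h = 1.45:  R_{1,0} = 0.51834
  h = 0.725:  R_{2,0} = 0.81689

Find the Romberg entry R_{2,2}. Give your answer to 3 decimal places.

0.901

Richardson extrapolation on the trapezoidal column (denominator 4−1=3):
R_{1,1} = 0.51834 + (0.51834 − (-1.36365))/3 = 1.14567
R_{2,1} = (4·0.81689 − 0.51834) / 3 = 0.91641
R_{2,2} = (16·0.91641 − 1.14567) / 15 = 0.90113
(Column j=1 coincides with Simpson's rule on the same nodes.)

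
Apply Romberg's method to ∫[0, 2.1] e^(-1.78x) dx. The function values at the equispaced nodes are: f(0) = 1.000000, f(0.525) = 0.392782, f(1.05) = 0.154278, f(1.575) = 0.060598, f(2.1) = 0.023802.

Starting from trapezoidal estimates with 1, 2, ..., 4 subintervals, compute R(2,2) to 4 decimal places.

0.5489

R(0,0) (trapezoid, 1 panel, h=2.1000): 1.074992
R(1,0) (trapezoid, 2 panels, h=1.0500): 0.699488
R(2,0) (trapezoid, 4 panels, h=0.5250): 0.587768
R(1,1) = 0.699488 + (0.699488 − 1.074992)/3 = 0.574320
R(2,1) = 0.587768 + (0.587768 − 0.699488)/3 = 0.550528
R(2,2) = 0.550528 + (0.550528 − 0.574320)/15 = 0.548942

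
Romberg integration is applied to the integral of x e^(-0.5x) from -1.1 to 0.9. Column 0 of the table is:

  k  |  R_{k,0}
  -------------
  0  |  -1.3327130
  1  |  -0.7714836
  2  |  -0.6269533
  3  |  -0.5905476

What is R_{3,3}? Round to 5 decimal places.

-0.57839

R_{1,1} = (4·(-0.7714836) − (-1.3327130)) / 3 = -0.5844071
R_{2,1} = (4·(-0.6269533) − (-0.7714836)) / 3 = -0.5787765
R_{3,1} = (4·(-0.5905476) − (-0.6269533)) / 3 = -0.5784124
R_{2,2} = -0.5787765 + (-0.5787765 − (-0.5844071))/15 = -0.5784011
R_{3,2} = (16·(-0.5784124) − (-0.5787765)) / 15 = -0.5783881
R_{3,3} = -0.5783881 + (-0.5783881 − (-0.5784011))/63 = -0.5783879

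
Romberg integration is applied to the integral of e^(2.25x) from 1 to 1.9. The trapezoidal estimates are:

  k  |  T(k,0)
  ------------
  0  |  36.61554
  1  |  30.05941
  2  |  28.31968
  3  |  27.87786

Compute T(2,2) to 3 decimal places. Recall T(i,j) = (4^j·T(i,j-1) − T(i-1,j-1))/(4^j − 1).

27.731

T(1,1) = 30.05941 + (30.05941 − 36.61554)/3 = 27.87403
T(2,1) = (4·28.31968 − 30.05941) / 3 = 27.73977
T(2,2) = (16·27.73977 − 27.87403) / 15 = 27.73082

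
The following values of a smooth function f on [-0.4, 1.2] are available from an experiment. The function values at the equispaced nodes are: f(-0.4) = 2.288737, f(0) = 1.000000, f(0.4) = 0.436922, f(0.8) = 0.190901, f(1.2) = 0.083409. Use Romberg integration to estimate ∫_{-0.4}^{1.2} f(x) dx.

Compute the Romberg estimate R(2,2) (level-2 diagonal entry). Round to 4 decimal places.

R(0,0) (trapezoid, 1 panel, h=1.6000): 1.897717
R(1,0) (trapezoid, 2 panels, h=0.8000): 1.298396
R(2,0) (trapezoid, 4 panels, h=0.4000): 1.125558
R(1,1) = 1.298396 + (1.298396 − 1.897717)/3 = 1.098622
R(2,1) = 1.125558 + (1.125558 − 1.298396)/3 = 1.067945
R(2,2) = 1.067945 + (1.067945 − 1.098622)/15 = 1.065900

1.0659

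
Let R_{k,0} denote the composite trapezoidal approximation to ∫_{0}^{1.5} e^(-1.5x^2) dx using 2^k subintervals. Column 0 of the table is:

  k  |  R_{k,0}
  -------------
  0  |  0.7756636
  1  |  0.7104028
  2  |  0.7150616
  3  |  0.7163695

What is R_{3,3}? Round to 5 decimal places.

0.71679

Richardson extrapolation on the trapezoidal column (denominator 4−1=3):
R_{1,1} = (4·0.7104028 − 0.7756636) / 3 = 0.6886492
R_{2,1} = 0.7150616 + (0.7150616 − 0.7104028)/3 = 0.7166145
R_{3,1} = (4·0.7163695 − 0.7150616) / 3 = 0.7168055
R_{2,2} = (16·0.7166145 − 0.6886492) / 15 = 0.7184789
R_{3,2} = 0.7168055 + (0.7168055 − 0.7166145)/15 = 0.7168182
R_{3,3} = 0.7168182 + (0.7168182 − 0.7184789)/63 = 0.7167918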